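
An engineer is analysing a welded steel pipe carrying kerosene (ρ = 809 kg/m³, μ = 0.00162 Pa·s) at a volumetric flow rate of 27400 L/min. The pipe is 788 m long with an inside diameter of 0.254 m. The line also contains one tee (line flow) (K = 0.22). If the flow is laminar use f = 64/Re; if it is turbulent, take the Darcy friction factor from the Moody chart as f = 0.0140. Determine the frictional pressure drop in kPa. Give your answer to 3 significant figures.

ΔP ≈ 1430 kPa

Q = 27400 L/min = 27400/60000 = 0.4567 m³/s.
Cross-sectional area A = πD²/4 = π(0.254)²/4 = 0.05067 m²; mean velocity V = Q/A = 0.4567/0.05067 = 9.012 m/s.
Reynolds number Re = ρVD/μ = 809 · 9.012 · 0.254 / 0.00162 = 1.143e+06.
Re > 4000 → turbulent; use the Moody-chart value f = 0.0140.
Total minor-loss coefficient ΣK = 1·0.22 = 0.22.
ΔP = [f·L/D + ΣK]·(ρV²/2) = [0.014·788/0.254 + 0.22]·(809·9.012²/2) = [43.43 + 0.22]·3.286e+04 = 1.434e+06 Pa.
ΔP = 1.434e+06 Pa = 1430 kPa.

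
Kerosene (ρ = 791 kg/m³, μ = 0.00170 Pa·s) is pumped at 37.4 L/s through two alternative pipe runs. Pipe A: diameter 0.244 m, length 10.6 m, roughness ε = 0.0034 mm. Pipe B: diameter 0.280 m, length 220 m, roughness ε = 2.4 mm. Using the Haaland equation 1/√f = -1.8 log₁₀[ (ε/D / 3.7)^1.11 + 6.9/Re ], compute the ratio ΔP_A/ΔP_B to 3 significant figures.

ΔP_A/ΔP_B ≈ 0.0475

Pipe A: V = Q/A = 0.0374/0.04676 = 0.7998 m/s; Re = 9.081e+04; ε/D = 1.39e-05; Haaland → f = 0.01824; ΔP_A = f(L/D)(ρV²/2) = 200.5 Pa.
Pipe B: V = Q/A = 0.0374/0.06158 = 0.6074 m/s; Re = 7.913e+04; ε/D = 0.00857; Haaland → f = 0.03684; ΔP_B = f(L/D)(ρV²/2) = 4224 Pa.
ΔP_A/ΔP_B = 200.5/4224 = 0.0475.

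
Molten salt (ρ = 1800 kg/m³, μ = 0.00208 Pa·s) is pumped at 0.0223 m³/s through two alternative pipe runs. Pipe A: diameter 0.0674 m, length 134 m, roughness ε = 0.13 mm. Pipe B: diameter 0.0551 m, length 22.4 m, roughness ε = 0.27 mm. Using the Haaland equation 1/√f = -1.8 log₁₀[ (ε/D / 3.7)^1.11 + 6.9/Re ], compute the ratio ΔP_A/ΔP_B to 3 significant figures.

Pipe A: V = Q/A = 0.0223/0.003568 = 6.25 m/s; Re = 3.646e+05; ε/D = 0.00193; Haaland → f = 0.02369; ΔP_A = f(L/D)(ρV²/2) = 1.656e+06 Pa.
Pipe B: V = Q/A = 0.0223/0.002384 = 9.352 m/s; Re = 4.459e+05; ε/D = 0.0049; Haaland → f = 0.03044; ΔP_B = f(L/D)(ρV²/2) = 9.741e+05 Pa.
ΔP_A/ΔP_B = 1.656e+06/9.741e+05 = 1.70.

ΔP_A/ΔP_B ≈ 1.70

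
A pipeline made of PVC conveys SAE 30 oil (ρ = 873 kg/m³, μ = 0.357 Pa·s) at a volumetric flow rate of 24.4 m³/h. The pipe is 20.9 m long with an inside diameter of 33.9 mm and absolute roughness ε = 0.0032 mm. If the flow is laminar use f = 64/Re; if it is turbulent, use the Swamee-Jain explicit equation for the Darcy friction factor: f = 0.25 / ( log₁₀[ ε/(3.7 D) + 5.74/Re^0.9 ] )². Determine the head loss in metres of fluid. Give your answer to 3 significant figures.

Q = 24.4 m³/h = 24.4/3600 = 0.006778 m³/s.
Cross-sectional area A = πD²/4 = π(0.0339)²/4 = 0.0009026 m²; mean velocity V = Q/A = 0.006778/0.0009026 = 7.509 m/s.
Reynolds number Re = ρVD/μ = 873 · 7.509 · 0.0339 / 0.357 = 622.5.
Re < 2300 → laminar flow, so f = 64/Re = 64/622.5 = 0.1028 (the turbulent correlation is not needed).
Darcy-Weisbach: ΔP = f(L/D)(ρV²/2) = 0.1028·(20.9/0.0339)·(873·7.509²/2) = 0.1028·616.5·2.461e+04 = 1.56e+06 Pa.
Head loss h_f = ΔP/(ρg) = 1.56e+06/(873·9.81) = 182 m.

h_f ≈ 182 m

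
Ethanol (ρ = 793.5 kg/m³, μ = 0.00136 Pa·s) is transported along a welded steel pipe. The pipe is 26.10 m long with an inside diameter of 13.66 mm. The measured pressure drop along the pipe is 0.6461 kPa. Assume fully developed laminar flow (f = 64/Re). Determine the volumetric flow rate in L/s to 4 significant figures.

Q ≈ 0.01555 L/s

For laminar flow, f = 64/Re with Re = ρVD/μ, so Darcy-Weisbach reduces to ΔP = 32μLV/D². Solving for V: V = ΔP·D²/(32μL) = 646.1·(0.01366)²/(32·0.00136·26.1) = 0.1061 m/s.
Check: Re = ρVD/μ = 793.5·0.1061·0.01366/0.00136 = 845.9 < 2300, so the laminar assumption holds.
Q = V·A = 0.1061·(π/4·0.01366²) = 1.555e-05 m³/s = 0.01555 L/s.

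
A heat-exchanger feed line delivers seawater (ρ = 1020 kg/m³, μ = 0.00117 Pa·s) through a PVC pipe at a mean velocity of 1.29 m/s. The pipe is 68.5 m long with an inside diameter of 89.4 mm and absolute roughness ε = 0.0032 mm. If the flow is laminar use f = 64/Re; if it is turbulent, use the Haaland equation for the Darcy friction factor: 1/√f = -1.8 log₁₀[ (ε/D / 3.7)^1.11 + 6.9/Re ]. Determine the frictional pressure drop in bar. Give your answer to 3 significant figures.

ΔP ≈ 0.117 bar

Reynolds number Re = ρVD/μ = 1020 · 1.29 · 0.0894 / 0.00117 = 1.005e+05.
Re > 4000 → turbulent. Relative roughness ε/D = 3.2e-06/0.0894 = 3.58e-05. Haaland: 1/√f = -1.8 log₁₀[(3.58e-05/3.7)^1.11 + 6.9/1.005e+05] = -1.8 log₁₀[2.72e-06 + 6.86e-05] = 7.464, so f = 0.01795.
Darcy-Weisbach: ΔP = f(L/D)(ρV²/2) = 0.01795·(68.5/0.0894)·(1020·1.29²/2) = 0.01795·766.2·848.7 = 1.167e+04 Pa.
ΔP = 1.167e+04 Pa = 0.117 bar.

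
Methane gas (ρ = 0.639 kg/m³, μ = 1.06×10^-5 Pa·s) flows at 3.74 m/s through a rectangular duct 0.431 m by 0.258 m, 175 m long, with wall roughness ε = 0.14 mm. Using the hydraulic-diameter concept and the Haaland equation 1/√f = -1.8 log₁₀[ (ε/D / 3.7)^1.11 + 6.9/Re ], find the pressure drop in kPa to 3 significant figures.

Hydraulic diameter D_h = 4A/P = 4·(0.431·0.258)/(2·(0.431+0.258)) = 0.4448/1.378 = 0.3228 m.
Re = ρVD_h/μ = 0.639·3.74·0.3228/1.06e-05 = 7.277e+04.
ε/D_h = 0.00014/0.3228 = 0.000434; Haaland gives 1/√f = -1.8 log₁₀[4.33e-05+9.48e-05] = 6.948, so f = 0.02072.
ΔP = f(L/D_h)(ρV²/2) = 0.02072·175/0.3228·4.469 = 50.2 Pa.
ΔP = 0.0502 kPa.

ΔP ≈ 0.0502 kPa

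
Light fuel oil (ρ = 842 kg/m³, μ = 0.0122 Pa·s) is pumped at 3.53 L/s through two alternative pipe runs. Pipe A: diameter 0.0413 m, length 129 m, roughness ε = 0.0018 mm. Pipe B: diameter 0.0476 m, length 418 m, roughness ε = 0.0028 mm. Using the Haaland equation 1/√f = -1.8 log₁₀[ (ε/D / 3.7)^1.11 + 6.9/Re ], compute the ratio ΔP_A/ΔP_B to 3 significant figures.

Pipe A: V = Q/A = 0.00353/0.00134 = 2.635 m/s; Re = 7511; ε/D = 4.36e-05; Haaland → f = 0.0335; ΔP_A = f(L/D)(ρV²/2) = 3.059e+05 Pa.
Pipe B: V = Q/A = 0.00353/0.00178 = 1.984 m/s; Re = 6517; ε/D = 5.88e-05; Haaland → f = 0.03491; ΔP_B = f(L/D)(ρV²/2) = 5.079e+05 Pa.
ΔP_A/ΔP_B = 3.059e+05/5.079e+05 = 0.602.

ΔP_A/ΔP_B ≈ 0.602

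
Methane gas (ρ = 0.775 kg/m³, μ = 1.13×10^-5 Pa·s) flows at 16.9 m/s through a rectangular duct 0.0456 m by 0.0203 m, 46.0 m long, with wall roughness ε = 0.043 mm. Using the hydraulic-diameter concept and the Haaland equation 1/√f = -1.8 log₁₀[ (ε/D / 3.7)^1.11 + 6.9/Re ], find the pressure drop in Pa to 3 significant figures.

Hydraulic diameter D_h = 4A/P = 4·(0.0456·0.0203)/(2·(0.0456+0.0203)) = 0.003703/0.1318 = 0.02809 m.
Re = ρVD_h/μ = 0.775·16.9·0.02809/1.13e-05 = 3.256e+04.
ε/D_h = 4.3e-05/0.02809 = 0.00153; Haaland gives 1/√f = -1.8 log₁₀[0.000176+0.000212] = 6.141, so f = 0.02652.
ΔP = f(L/D_h)(ρV²/2) = 0.02652·46/0.02809·110.7 = 4805 Pa.

ΔP ≈ 4810 Pa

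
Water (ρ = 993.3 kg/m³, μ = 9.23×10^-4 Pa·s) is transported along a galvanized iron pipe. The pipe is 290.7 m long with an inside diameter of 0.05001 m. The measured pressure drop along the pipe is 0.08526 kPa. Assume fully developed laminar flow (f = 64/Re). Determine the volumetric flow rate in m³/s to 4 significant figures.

For laminar flow, f = 64/Re with Re = ρVD/μ, so Darcy-Weisbach reduces to ΔP = 32μLV/D². Solving for V: V = ΔP·D²/(32μL) = 85.26·(0.05001)²/(32·0.000923·290.7) = 0.02483 m/s.
Check: Re = ρVD/μ = 993.3·0.02483·0.05001/0.000923 = 1337 < 2300, so the laminar assumption holds.
Q = V·A = 0.02483·(π/4·0.05001²) = 4.878e-05 m³/s = 4.878×10^-5 m³/s.

Q ≈ 4.878×10^-5 m³/s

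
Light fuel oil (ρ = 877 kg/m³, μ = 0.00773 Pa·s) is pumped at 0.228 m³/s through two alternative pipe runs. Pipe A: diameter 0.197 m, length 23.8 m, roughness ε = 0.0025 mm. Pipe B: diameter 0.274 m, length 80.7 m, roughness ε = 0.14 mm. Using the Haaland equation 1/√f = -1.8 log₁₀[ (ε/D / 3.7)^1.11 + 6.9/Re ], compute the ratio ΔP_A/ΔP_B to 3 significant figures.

ΔP_A/ΔP_B ≈ 1.26

Pipe A: V = Q/A = 0.228/0.03048 = 7.48 m/s; Re = 1.672e+05; ε/D = 1.27e-05; Haaland → f = 0.01612; ΔP_A = f(L/D)(ρV²/2) = 4.779e+04 Pa.
Pipe B: V = Q/A = 0.228/0.05896 = 3.867 m/s; Re = 1.202e+05; ε/D = 0.000511; Haaland → f = 0.01967; ΔP_B = f(L/D)(ρV²/2) = 3.798e+04 Pa.
ΔP_A/ΔP_B = 4.779e+04/3.798e+04 = 1.26.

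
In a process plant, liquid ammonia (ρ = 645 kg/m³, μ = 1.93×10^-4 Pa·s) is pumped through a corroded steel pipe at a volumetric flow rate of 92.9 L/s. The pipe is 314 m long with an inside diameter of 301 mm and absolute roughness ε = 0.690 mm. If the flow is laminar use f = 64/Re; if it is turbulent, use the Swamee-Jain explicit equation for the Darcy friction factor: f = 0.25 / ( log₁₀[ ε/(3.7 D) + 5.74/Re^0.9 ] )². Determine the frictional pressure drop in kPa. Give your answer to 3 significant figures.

ΔP ≈ 14.0 kPa

Q = 92.9 L/s = 92.9/1000 = 0.0929 m³/s.
Cross-sectional area A = πD²/4 = π(0.301)²/4 = 0.07116 m²; mean velocity V = Q/A = 0.0929/0.07116 = 1.306 m/s.
Reynolds number Re = ρVD/μ = 645 · 1.306 · 0.301 / 0.000193 = 1.313e+06.
Re > 4000 → turbulent. Relative roughness ε/D = 0.00069/0.301 = 0.00229. Swamee-Jain: f = 0.25/(log₁₀[0.00229/3.7 + 5.74/1.313e+06^0.9])² = 0.25/(log₁₀[0.00062 + 1.79e-05])² = 0.25/(-3.196)² = 0.02448.
Darcy-Weisbach: ΔP = f(L/D)(ρV²/2) = 0.02448·(314/0.301)·(645·1.306²/2) = 0.02448·1043·549.7 = 1.404e+04 Pa.
ΔP = 1.404e+04 Pa = 14.0 kPa.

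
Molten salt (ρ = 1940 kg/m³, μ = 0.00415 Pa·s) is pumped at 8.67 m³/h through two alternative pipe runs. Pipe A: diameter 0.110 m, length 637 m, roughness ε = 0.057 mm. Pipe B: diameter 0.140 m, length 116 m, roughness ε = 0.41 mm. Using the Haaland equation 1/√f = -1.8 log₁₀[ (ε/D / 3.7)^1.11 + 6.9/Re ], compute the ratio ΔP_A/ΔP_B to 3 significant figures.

Pipe A: V = Q/A = 0.002408/0.009503 = 0.2534 m/s; Re = 1.303e+04; ε/D = 0.000518; Haaland → f = 0.02949; ΔP_A = f(L/D)(ρV²/2) = 1.064e+04 Pa.
Pipe B: V = Q/A = 0.002408/0.01539 = 0.1564 m/s; Re = 1.024e+04; ε/D = 0.00293; Haaland → f = 0.03463; ΔP_B = f(L/D)(ρV²/2) = 681.3 Pa.
ΔP_A/ΔP_B = 1.064e+04/681.3 = 15.6.

ΔP_A/ΔP_B ≈ 15.6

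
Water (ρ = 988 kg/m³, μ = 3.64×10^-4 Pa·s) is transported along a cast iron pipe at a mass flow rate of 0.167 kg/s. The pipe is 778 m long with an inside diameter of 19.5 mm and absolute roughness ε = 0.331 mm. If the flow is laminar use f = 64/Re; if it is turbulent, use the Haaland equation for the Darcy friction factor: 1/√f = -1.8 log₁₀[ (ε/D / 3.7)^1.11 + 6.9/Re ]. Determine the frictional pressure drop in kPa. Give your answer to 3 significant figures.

ΔP ≈ 298 kPa

A = πD²/4 = π(0.0195)²/4 = 0.0002986 m²; mean velocity V = ṁ/(ρA) = 0.167/(988 · 0.0002986) = 0.566 m/s.
Reynolds number Re = ρVD/μ = 988 · 0.566 · 0.0195 / 0.000364 = 2.996e+04.
Re > 4000 → turbulent. Relative roughness ε/D = 0.000331/0.0195 = 0.017. Haaland: 1/√f = -1.8 log₁₀[(0.017/3.7)^1.11 + 6.9/2.996e+04] = -1.8 log₁₀[0.00254 + 0.00023] = 4.604, so f = 0.04717.
Darcy-Weisbach: ΔP = f(L/D)(ρV²/2) = 0.04717·(778/0.0195)·(988·0.566²/2) = 0.04717·3.99e+04·158.2 = 2.978e+05 Pa.
ΔP = 2.978e+05 Pa = 298 kPa.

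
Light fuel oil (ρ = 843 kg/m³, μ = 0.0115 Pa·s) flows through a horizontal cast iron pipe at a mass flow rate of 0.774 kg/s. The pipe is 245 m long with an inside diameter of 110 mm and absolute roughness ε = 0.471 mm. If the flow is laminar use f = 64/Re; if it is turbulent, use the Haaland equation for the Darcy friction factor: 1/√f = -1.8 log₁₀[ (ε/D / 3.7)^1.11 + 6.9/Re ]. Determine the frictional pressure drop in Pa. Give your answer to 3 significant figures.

A = πD²/4 = π(0.11)²/4 = 0.009503 m²; mean velocity V = ṁ/(ρA) = 0.774/(843 · 0.009503) = 0.09661 m/s.
Reynolds number Re = ρVD/μ = 843 · 0.09661 · 0.11 / 0.0115 = 779.
Re < 2300 → laminar flow, so f = 64/Re = 64/779 = 0.08215 (the turbulent correlation is not needed).
Darcy-Weisbach: ΔP = f(L/D)(ρV²/2) = 0.08215·(245/0.11)·(843·0.09661²/2) = 0.08215·2227·3.934 = 719.9 Pa.

ΔP ≈ 720 Pa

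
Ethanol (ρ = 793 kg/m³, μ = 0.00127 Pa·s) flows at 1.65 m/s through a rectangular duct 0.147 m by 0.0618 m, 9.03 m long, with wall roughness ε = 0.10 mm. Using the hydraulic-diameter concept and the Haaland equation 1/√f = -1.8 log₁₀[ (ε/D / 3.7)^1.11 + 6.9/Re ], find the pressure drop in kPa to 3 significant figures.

Hydraulic diameter D_h = 4A/P = 4·(0.147·0.0618)/(2·(0.147+0.0618)) = 0.03634/0.4176 = 0.08702 m.
Re = ρVD_h/μ = 793·1.65·0.08702/0.00127 = 8.965e+04.
ε/D_h = 0.0001/0.08702 = 0.00115; Haaland gives 1/√f = -1.8 log₁₀[0.000128+7.7e-05] = 6.64, so f = 0.02268.
ΔP = f(L/D_h)(ρV²/2) = 0.02268·9.03/0.08702·1079 = 2541 Pa.
ΔP = 2.54 kPa.

ΔP ≈ 2.54 kPa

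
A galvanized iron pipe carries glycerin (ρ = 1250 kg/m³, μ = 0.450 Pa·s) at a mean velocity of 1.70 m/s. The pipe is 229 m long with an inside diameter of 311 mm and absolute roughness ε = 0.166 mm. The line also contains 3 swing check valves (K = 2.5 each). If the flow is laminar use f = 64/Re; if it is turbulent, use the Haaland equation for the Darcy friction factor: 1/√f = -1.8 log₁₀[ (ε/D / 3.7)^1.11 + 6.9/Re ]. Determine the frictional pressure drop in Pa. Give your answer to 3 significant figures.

ΔP ≈ 71500 Pa

Reynolds number Re = ρVD/μ = 1250 · 1.7 · 0.311 / 0.45 = 1469.
Re < 2300 → laminar flow, so f = 64/Re = 64/1469 = 0.04358 (the turbulent correlation is not needed).
Total minor-loss coefficient ΣK = 3·2.5 = 7.5.
ΔP = [f·L/D + ΣK]·(ρV²/2) = [0.04358·229/0.311 + 7.5]·(1250·1.7²/2) = [32.09 + 7.5]·1806 = 7.151e+04 Pa.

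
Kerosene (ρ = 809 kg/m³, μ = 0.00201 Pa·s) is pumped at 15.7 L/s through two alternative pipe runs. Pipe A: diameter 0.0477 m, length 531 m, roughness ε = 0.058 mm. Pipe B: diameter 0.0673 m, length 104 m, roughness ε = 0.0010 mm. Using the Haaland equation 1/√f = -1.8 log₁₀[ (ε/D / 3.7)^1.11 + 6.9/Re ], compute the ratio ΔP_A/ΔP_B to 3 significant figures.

Pipe A: V = Q/A = 0.0157/0.001787 = 8.786 m/s; Re = 1.687e+05; ε/D = 0.00122; Haaland → f = 0.02192; ΔP_A = f(L/D)(ρV²/2) = 7.619e+06 Pa.
Pipe B: V = Q/A = 0.0157/0.003557 = 4.413 m/s; Re = 1.195e+05; ε/D = 1.49e-05; Haaland → f = 0.01724; ΔP_B = f(L/D)(ρV²/2) = 2.099e+05 Pa.
ΔP_A/ΔP_B = 7.619e+06/2.099e+05 = 36.3.

ΔP_A/ΔP_B ≈ 36.3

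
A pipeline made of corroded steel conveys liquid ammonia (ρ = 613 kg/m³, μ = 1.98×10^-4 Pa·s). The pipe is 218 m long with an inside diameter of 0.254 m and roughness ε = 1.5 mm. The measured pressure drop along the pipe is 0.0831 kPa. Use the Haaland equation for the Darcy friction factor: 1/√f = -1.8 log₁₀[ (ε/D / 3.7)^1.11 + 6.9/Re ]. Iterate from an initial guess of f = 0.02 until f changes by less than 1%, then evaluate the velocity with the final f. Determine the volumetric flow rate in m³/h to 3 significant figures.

Q ≈ 17.8 m³/h

Rearranging Darcy-Weisbach: V = √(2·ΔP·D/(f·L·ρ)). With ε/D = 0.0015/0.254 = 0.00591, iterate starting from f = 0.02:
  f = 0.02 → V = √(2·83.1·0.254/(0.02·218·613)) = 0.1257 m/s; Re = ρVD/μ = 9.883e+04; f → 0.0328
  f = 0.0328 → V = 0.09814 m/s; Re = 7.718e+04; f → 0.03301
Converged (Δf/f < 1%). With the final f = 0.03301: V = √(2·83.1·0.254/(0.03301·218·613)) = 0.09783 m/s.
Q = V·A = 0.09783·(π/4·0.254²) = 0.004957 m³/s = 17.8 m³/h.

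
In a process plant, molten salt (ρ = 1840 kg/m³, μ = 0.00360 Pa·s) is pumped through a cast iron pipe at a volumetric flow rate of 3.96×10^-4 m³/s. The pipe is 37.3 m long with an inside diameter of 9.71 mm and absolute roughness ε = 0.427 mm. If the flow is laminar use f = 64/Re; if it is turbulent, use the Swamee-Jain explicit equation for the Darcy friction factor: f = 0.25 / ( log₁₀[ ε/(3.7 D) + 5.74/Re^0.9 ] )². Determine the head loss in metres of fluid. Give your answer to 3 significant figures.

Cross-sectional area A = πD²/4 = π(0.00971)²/4 = 7.405e-05 m²; mean velocity V = Q/A = 0.000396/7.405e-05 = 5.348 m/s.
Reynolds number Re = ρVD/μ = 1840 · 5.348 · 0.00971 / 0.0036 = 2.654e+04.
Re > 4000 → turbulent. Relative roughness ε/D = 0.000427/0.00971 = 0.044. Swamee-Jain: f = 0.25/(log₁₀[0.044/3.7 + 5.74/2.654e+04^0.9])² = 0.25/(log₁₀[0.0119 + 0.000599])² = 0.25/(-1.904)² = 0.06899.
Darcy-Weisbach: ΔP = f(L/D)(ρV²/2) = 0.06899·(37.3/0.00971)·(1840·5.348²/2) = 0.06899·3841·2.631e+04 = 6.972e+06 Pa.
Head loss h_f = ΔP/(ρg) = 6.972e+06/(1840·9.81) = 386 m.

h_f ≈ 386 m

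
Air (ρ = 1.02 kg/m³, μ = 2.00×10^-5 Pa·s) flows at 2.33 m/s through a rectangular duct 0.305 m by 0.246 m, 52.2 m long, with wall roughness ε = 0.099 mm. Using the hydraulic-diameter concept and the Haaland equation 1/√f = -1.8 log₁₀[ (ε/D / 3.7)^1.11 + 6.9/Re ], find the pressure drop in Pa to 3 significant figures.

Hydraulic diameter D_h = 4A/P = 4·(0.305·0.246)/(2·(0.305+0.246)) = 0.3001/1.102 = 0.2723 m.
Re = ρVD_h/μ = 1.02·2.33·0.2723/2e-05 = 3.236e+04.
ε/D_h = 9.9e-05/0.2723 = 0.000364; Haaland gives 1/√f = -1.8 log₁₀[3.56e-05+0.000213] = 6.487, so f = 0.02376.
ΔP = f(L/D_h)(ρV²/2) = 0.02376·52.2/0.2723·2.769 = 12.61 Pa.

ΔP ≈ 12.6 Pa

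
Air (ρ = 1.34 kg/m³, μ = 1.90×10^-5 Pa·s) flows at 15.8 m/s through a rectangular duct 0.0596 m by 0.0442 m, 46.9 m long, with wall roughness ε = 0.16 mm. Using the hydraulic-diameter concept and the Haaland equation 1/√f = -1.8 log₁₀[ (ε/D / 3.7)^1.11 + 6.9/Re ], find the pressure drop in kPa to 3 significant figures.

ΔP ≈ 4.41 kPa

Hydraulic diameter D_h = 4A/P = 4·(0.0596·0.0442)/(2·(0.0596+0.0442)) = 0.01054/0.2076 = 0.05076 m.
Re = ρVD_h/μ = 1.34·15.8·0.05076/1.9e-05 = 5.656e+04.
ε/D_h = 0.00016/0.05076 = 0.00315; Haaland gives 1/√f = -1.8 log₁₀[0.000392+0.000122] = 5.921, so f = 0.02852.
ΔP = f(L/D_h)(ρV²/2) = 0.02852·46.9/0.05076·167.3 = 4408 Pa.
ΔP = 4.41 kPa.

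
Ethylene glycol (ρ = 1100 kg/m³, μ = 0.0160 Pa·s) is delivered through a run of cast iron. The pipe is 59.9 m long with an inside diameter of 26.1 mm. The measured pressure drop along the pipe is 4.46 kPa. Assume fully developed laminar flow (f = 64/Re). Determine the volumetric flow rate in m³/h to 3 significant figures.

For laminar flow, f = 64/Re with Re = ρVD/μ, so Darcy-Weisbach reduces to ΔP = 32μLV/D². Solving for V: V = ΔP·D²/(32μL) = 4460·(0.0261)²/(32·0.016·59.9) = 0.09906 m/s.
Check: Re = ρVD/μ = 1100·0.09906·0.0261/0.016 = 177.8 < 2300, so the laminar assumption holds.
Q = V·A = 0.09906·(π/4·0.0261²) = 5.3e-05 m³/s = 0.191 m³/h.

Q ≈ 0.191 m³/h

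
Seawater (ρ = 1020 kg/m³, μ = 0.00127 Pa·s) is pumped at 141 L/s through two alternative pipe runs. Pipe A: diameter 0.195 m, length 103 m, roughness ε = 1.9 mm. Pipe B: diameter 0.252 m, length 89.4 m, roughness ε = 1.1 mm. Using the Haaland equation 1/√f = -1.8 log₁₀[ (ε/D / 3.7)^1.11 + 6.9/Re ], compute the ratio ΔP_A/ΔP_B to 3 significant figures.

ΔP_A/ΔP_B ≈ 5.33

Pipe A: V = Q/A = 0.141/0.02986 = 4.721 m/s; Re = 7.394e+05; ε/D = 0.00974; Haaland → f = 0.03773; ΔP_A = f(L/D)(ρV²/2) = 2.265e+05 Pa.
Pipe B: V = Q/A = 0.141/0.04988 = 2.827 m/s; Re = 5.722e+05; ε/D = 0.00437; Haaland → f = 0.02938; ΔP_B = f(L/D)(ρV²/2) = 4.249e+04 Pa.
ΔP_A/ΔP_B = 2.265e+05/4.249e+04 = 5.33.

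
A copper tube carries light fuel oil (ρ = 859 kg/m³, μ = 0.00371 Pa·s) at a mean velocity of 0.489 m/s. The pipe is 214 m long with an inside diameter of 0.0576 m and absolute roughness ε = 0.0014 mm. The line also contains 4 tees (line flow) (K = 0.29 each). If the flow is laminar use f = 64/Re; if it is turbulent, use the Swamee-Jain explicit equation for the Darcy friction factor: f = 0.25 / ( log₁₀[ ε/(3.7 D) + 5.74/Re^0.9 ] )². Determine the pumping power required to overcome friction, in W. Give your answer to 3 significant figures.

P ≈ 17.2 W

Reynolds number Re = ρVD/μ = 859 · 0.489 · 0.0576 / 0.00371 = 6522.
Re > 4000 → turbulent. Relative roughness ε/D = 1.4e-06/0.0576 = 2.43e-05. Swamee-Jain: f = 0.25/(log₁₀[2.43e-05/3.7 + 5.74/6522^0.9])² = 0.25/(log₁₀[6.57e-06 + 0.00212])² = 0.25/(-2.673)² = 0.035.
Total minor-loss coefficient ΣK = 4·0.29 = 1.16.
ΔP = [f·L/D + ΣK]·(ρV²/2) = [0.035·214/0.0576 + 1.16]·(859·0.489²/2) = [130 + 1.16]·102.7 = 1.347e+04 Pa.
Q = V·A = 0.489·0.002606 = 0.001274 m³/s.
Pumping power P = QΔP = 0.001274·1.347e+04 = 17.17 W = 17.2 W.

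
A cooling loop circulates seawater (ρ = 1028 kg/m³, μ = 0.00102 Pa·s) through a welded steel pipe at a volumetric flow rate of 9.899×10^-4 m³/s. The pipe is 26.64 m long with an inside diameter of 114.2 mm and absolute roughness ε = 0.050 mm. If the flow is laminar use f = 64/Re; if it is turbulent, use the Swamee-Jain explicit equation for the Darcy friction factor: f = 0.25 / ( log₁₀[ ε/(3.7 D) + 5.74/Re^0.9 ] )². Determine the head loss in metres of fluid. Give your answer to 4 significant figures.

Cross-sectional area A = πD²/4 = π(0.1142)²/4 = 0.01024 m²; mean velocity V = Q/A = 0.0009899/0.01024 = 0.09664 m/s.
Reynolds number Re = ρVD/μ = 1028 · 0.09664 · 0.1142 / 0.00102 = 1.112e+04.
Re > 4000 → turbulent. Relative roughness ε/D = 5e-05/0.1142 = 0.000438. Swamee-Jain: f = 0.25/(log₁₀[0.000438/3.7 + 5.74/1.112e+04^0.9])² = 0.25/(log₁₀[0.000118 + 0.00131])² = 0.25/(-2.845)² = 0.03088.
Darcy-Weisbach: ΔP = f(L/D)(ρV²/2) = 0.03088·(26.64/0.1142)·(1028·0.09664²/2) = 0.03088·233.3·4.801 = 34.59 Pa.
Head loss h_f = ΔP/(ρg) = 34.59/(1028·9.81) = 0.003430 m.

h_f ≈ 0.003430 m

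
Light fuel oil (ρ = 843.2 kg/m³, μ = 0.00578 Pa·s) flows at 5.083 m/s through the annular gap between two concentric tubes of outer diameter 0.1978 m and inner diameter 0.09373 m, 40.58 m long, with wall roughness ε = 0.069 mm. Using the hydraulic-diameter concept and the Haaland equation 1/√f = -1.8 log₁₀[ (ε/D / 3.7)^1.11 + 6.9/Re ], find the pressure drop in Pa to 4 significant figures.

Hydraulic diameter D_h = 4A/P = D_o - D_i = 0.1978 - 0.09373 = 0.1041 m.
Re = ρVD_h/μ = 843.2·5.083·0.1041/0.00578 = 7.717e+04.
ε/D_h = 6.9e-05/0.1041 = 0.000663; Haaland gives 1/√f = -1.8 log₁₀[6.94e-05+8.94e-05] = 6.839, so f = 0.02138.
ΔP = f(L/D_h)(ρV²/2) = 0.02138·40.58/0.1041·1.089e+04 = 9.082e+04 Pa.

ΔP ≈ 90820 Pa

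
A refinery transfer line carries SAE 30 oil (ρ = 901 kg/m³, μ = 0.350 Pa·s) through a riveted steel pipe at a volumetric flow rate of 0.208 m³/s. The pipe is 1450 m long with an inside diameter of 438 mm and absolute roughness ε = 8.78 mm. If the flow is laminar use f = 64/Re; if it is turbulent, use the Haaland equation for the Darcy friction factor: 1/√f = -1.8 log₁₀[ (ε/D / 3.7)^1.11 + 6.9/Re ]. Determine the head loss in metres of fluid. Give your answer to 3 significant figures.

Cross-sectional area A = πD²/4 = π(0.438)²/4 = 0.1507 m²; mean velocity V = Q/A = 0.208/0.1507 = 1.38 m/s.
Reynolds number Re = ρVD/μ = 901 · 1.38 · 0.438 / 0.35 = 1557.
Re < 2300 → laminar flow, so f = 64/Re = 64/1557 = 0.04112 (the turbulent correlation is not needed).
Darcy-Weisbach: ΔP = f(L/D)(ρV²/2) = 0.04112·(1450/0.438)·(901·1.38²/2) = 0.04112·3311·858.5 = 1.169e+05 Pa.
Head loss h_f = ΔP/(ρg) = 1.169e+05/(901·9.81) = 13.2 m.

h_f ≈ 13.2 m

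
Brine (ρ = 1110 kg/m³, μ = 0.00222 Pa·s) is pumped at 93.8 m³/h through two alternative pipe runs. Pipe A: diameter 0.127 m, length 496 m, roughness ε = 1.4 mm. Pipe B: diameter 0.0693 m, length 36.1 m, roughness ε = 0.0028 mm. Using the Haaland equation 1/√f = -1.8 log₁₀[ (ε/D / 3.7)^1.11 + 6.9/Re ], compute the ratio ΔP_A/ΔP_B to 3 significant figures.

Pipe A: V = Q/A = 0.02606/0.01267 = 2.057 m/s; Re = 1.306e+05; ε/D = 0.011; Haaland → f = 0.03967; ΔP_A = f(L/D)(ρV²/2) = 3.638e+05 Pa.
Pipe B: V = Q/A = 0.02606/0.003772 = 6.908 m/s; Re = 2.394e+05; ε/D = 4.04e-05; Haaland → f = 0.01527; ΔP_B = f(L/D)(ρV²/2) = 2.107e+05 Pa.
ΔP_A/ΔP_B = 3.638e+05/2.107e+05 = 1.73.

ΔP_A/ΔP_B ≈ 1.73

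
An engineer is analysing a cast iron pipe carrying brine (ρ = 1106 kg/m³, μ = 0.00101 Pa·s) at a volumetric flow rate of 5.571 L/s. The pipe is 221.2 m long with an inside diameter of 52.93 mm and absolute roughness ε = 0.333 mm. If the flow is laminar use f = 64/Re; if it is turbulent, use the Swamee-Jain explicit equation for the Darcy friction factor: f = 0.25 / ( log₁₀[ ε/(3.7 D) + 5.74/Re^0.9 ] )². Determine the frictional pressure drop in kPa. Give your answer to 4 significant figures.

ΔP ≈ 494.1 kPa

Q = 5.571 L/s = 5.571/1000 = 0.005571 m³/s.
Cross-sectional area A = πD²/4 = π(0.05293)²/4 = 0.0022 m²; mean velocity V = Q/A = 0.005571/0.0022 = 2.532 m/s.
Reynolds number Re = ρVD/μ = 1106 · 2.532 · 0.05293 / 0.00101 = 1.467e+05.
Re > 4000 → turbulent. Relative roughness ε/D = 0.000333/0.05293 = 0.00629. Swamee-Jain: f = 0.25/(log₁₀[0.00629/3.7 + 5.74/1.467e+05^0.9])² = 0.25/(log₁₀[0.0017 + 0.000129])² = 0.25/(-2.738)² = 0.03335.
Darcy-Weisbach: ΔP = f(L/D)(ρV²/2) = 0.03335·(221.2/0.05293)·(1106·2.532²/2) = 0.03335·4179·3545 = 4.941e+05 Pa.
ΔP = 4.941e+05 Pa = 494.1 kPa.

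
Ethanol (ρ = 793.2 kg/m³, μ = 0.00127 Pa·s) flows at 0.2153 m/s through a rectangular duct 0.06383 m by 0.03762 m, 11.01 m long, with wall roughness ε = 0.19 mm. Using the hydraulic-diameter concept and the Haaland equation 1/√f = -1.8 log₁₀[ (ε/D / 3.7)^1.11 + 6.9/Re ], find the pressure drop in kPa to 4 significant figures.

Hydraulic diameter D_h = 4A/P = 4·(0.06383·0.03762)/(2·(0.06383+0.03762)) = 0.009605/0.2029 = 0.04734 m.
Re = ρVD_h/μ = 793.2·0.2153·0.04734/0.00127 = 6366.
ε/D_h = 0.00019/0.04734 = 0.00401; Haaland gives 1/√f = -1.8 log₁₀[0.000512+0.00108] = 5.035, so f = 0.03945.
ΔP = f(L/D_h)(ρV²/2) = 0.03945·11.01/0.04734·18.38 = 168.7 Pa.
ΔP = 0.1687 kPa.

ΔP ≈ 0.1687 kPa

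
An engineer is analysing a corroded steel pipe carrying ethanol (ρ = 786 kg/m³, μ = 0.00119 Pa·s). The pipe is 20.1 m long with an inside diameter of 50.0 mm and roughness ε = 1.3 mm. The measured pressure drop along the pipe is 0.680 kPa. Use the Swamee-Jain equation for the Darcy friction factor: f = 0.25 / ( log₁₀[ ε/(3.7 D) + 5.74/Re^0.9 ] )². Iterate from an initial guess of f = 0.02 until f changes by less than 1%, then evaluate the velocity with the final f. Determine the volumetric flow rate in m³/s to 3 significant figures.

Rearranging Darcy-Weisbach: V = √(2·ΔP·D/(f·L·ρ)). With ε/D = 0.0013/0.05 = 0.026, iterate starting from f = 0.02:
  f = 0.02 → V = √(2·680·0.05/(0.02·20.1·786)) = 0.4639 m/s; Re = ρVD/μ = 1.532e+04; f → 0.05688
  f = 0.05688 → V = 0.2751 m/s; Re = 9084; f → 0.0586
  f = 0.0586 → V = 0.271 m/s; Re = 8951; f → 0.05866
Converged (Δf/f < 1%). With the final f = 0.05866: V = √(2·680·0.05/(0.05866·20.1·786)) = 0.2709 m/s.
Q = V·A = 0.2709·(π/4·0.05²) = 0.0005319 m³/s = 5.32×10^-4 m³/s.

Q ≈ 5.32×10^-4 m³/s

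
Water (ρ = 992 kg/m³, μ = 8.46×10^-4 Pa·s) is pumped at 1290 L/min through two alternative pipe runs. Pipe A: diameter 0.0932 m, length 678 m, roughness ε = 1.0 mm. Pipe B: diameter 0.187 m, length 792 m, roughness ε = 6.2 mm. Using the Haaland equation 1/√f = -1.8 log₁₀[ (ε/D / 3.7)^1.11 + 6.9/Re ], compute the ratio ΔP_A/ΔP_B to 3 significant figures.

ΔP_A/ΔP_B ≈ 18.1

Pipe A: V = Q/A = 0.0215/0.006822 = 3.151 m/s; Re = 3.444e+05; ε/D = 0.0107; Haaland → f = 0.03906; ΔP_A = f(L/D)(ρV²/2) = 1.4e+06 Pa.
Pipe B: V = Q/A = 0.0215/0.02746 = 0.7828 m/s; Re = 1.717e+05; ε/D = 0.0332; Haaland → f = 0.05992; ΔP_B = f(L/D)(ρV²/2) = 7.713e+04 Pa.
ΔP_A/ΔP_B = 1.4e+06/7.713e+04 = 18.1.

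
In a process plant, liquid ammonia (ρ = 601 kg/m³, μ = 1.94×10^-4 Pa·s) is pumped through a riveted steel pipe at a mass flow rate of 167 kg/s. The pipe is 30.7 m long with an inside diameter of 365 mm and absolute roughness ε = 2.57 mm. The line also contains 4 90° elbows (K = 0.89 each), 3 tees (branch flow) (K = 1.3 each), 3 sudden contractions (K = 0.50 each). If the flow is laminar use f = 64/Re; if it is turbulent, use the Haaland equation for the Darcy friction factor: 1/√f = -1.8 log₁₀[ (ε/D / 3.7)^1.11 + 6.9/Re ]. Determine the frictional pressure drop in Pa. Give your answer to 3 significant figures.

ΔP ≈ 25000 Pa

A = πD²/4 = π(0.365)²/4 = 0.1046 m²; mean velocity V = ṁ/(ρA) = 167/(601 · 0.1046) = 2.656 m/s.
Reynolds number Re = ρVD/μ = 601 · 2.656 · 0.365 / 0.000194 = 3.003e+06.
Re > 4000 → turbulent. Relative roughness ε/D = 0.00257/0.365 = 0.00704. Haaland: 1/√f = -1.8 log₁₀[(0.00704/3.7)^1.11 + 6.9/3.003e+06] = -1.8 log₁₀[0.000955 + 2.3e-06] = 5.434, so f = 0.03387.
Total minor-loss coefficient ΣK = 4·0.89 + 3·1.3 + 3·0.5 = 8.96.
ΔP = [f·L/D + ΣK]·(ρV²/2) = [0.03387·30.7/0.365 + 8.96]·(601·2.656²/2) = [2.849 + 8.96]·2119 = 2.503e+04 Pa.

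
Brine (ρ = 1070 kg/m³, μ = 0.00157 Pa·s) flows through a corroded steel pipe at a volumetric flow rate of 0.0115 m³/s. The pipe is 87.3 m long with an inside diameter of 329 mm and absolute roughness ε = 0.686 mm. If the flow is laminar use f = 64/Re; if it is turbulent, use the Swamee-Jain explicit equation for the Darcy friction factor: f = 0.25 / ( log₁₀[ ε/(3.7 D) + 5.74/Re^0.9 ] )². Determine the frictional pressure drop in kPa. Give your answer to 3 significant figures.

Cross-sectional area A = πD²/4 = π(0.329)²/4 = 0.08501 m²; mean velocity V = Q/A = 0.0115/0.08501 = 0.1353 m/s.
Reynolds number Re = ρVD/μ = 1070 · 0.1353 · 0.329 / 0.00157 = 3.033e+04.
Re > 4000 → turbulent. Relative roughness ε/D = 0.000686/0.329 = 0.00209. Swamee-Jain: f = 0.25/(log₁₀[0.00209/3.7 + 5.74/3.033e+04^0.9])² = 0.25/(log₁₀[0.000564 + 0.000531])² = 0.25/(-2.961)² = 0.02852.
Darcy-Weisbach: ΔP = f(L/D)(ρV²/2) = 0.02852·(87.3/0.329)·(1070·0.1353²/2) = 0.02852·265.3·9.79 = 74.09 Pa.
ΔP = 74.09 Pa = 0.0741 kPa.

ΔP ≈ 0.0741 kPa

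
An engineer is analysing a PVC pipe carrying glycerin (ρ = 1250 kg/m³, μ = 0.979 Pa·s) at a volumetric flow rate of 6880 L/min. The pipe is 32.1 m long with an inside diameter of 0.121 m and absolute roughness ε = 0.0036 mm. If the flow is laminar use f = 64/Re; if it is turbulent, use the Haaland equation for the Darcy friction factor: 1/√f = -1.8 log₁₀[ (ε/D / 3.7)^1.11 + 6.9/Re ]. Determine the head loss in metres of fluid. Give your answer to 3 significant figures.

h_f ≈ 55.9 m

Q = 6880 L/min = 6880/60000 = 0.1147 m³/s.
Cross-sectional area A = πD²/4 = π(0.121)²/4 = 0.0115 m²; mean velocity V = Q/A = 0.1147/0.0115 = 9.972 m/s.
Reynolds number Re = ρVD/μ = 1250 · 9.972 · 0.121 / 0.979 = 1541.
Re < 2300 → laminar flow, so f = 64/Re = 64/1541 = 0.04154 (the turbulent correlation is not needed).
Darcy-Weisbach: ΔP = f(L/D)(ρV²/2) = 0.04154·(32.1/0.121)·(1250·9.972²/2) = 0.04154·265.3·6.215e+04 = 6.849e+05 Pa.
Head loss h_f = ΔP/(ρg) = 6.849e+05/(1250·9.81) = 55.9 m.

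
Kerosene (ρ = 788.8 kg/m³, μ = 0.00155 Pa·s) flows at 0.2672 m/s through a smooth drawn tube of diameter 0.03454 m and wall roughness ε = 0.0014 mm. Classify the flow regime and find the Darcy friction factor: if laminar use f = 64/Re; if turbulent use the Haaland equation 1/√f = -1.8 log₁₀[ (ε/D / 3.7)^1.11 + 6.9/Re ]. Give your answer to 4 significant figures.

f ≈ 0.03848

Re = ρVD/μ = 788.8·0.2672·0.03454/0.00155 = 4697.
Re > 4000 → turbulent. ε/D = 1.4e-06/0.03454 = 4.05e-05; Haaland: 1/√f = -1.8 log₁₀[3.12e-06 + 0.00147] = 5.098, so f = 0.03848.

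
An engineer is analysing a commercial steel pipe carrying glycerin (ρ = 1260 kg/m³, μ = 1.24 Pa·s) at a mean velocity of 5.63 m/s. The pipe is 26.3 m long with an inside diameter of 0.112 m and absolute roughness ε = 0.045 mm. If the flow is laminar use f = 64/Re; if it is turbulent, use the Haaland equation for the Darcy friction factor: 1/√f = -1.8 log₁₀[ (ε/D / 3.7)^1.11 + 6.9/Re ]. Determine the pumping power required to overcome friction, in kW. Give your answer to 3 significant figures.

P ≈ 26.0 kW

Reynolds number Re = ρVD/μ = 1260 · 5.63 · 0.112 / 1.24 = 640.7.
Re < 2300 → laminar flow, so f = 64/Re = 64/640.7 = 0.09989 (the turbulent correlation is not needed).
Darcy-Weisbach: ΔP = f(L/D)(ρV²/2) = 0.09989·(26.3/0.112)·(1260·5.63²/2) = 0.09989·234.8·1.997e+04 = 4.684e+05 Pa.
Q = V·A = 5.63·0.009852 = 0.05547 m³/s.
Pumping power P = QΔP = 0.05547·4.684e+05 = 25980 W = 26.0 kW.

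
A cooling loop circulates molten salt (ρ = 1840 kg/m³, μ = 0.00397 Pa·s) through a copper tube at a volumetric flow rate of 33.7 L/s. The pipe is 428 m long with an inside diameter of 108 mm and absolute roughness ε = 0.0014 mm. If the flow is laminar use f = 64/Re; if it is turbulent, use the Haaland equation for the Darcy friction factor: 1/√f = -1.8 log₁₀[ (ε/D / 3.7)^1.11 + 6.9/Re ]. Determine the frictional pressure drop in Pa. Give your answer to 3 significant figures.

ΔP ≈ 781000 Pa

Q = 33.7 L/s = 33.7/1000 = 0.0337 m³/s.
Cross-sectional area A = πD²/4 = π(0.108)²/4 = 0.009161 m²; mean velocity V = Q/A = 0.0337/0.009161 = 3.679 m/s.
Reynolds number Re = ρVD/μ = 1840 · 3.679 · 0.108 / 0.00397 = 1.841e+05.
Re > 4000 → turbulent. Relative roughness ε/D = 1.4e-06/0.108 = 1.3e-05. Haaland: 1/√f = -1.8 log₁₀[(1.3e-05/3.7)^1.11 + 6.9/1.841e+05] = -1.8 log₁₀[8.8e-07 + 3.75e-05] = 7.949, so f = 0.01583.
Darcy-Weisbach: ΔP = f(L/D)(ρV²/2) = 0.01583·(428/0.108)·(1840·3.679²/2) = 0.01583·3963·1.245e+04 = 7.808e+05 Pa.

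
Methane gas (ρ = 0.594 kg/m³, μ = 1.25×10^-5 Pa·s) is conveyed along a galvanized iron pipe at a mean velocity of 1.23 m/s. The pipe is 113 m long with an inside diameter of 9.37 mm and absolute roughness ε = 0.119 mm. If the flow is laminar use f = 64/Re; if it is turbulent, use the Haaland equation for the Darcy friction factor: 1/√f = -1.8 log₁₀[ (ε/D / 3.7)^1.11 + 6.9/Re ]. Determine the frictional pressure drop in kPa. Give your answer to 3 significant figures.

Reynolds number Re = ρVD/μ = 0.594 · 1.23 · 0.00937 / 1.25e-05 = 547.7.
Re < 2300 → laminar flow, so f = 64/Re = 64/547.7 = 0.1169 (the turbulent correlation is not needed).
Darcy-Weisbach: ΔP = f(L/D)(ρV²/2) = 0.1169·(113/0.00937)·(0.594·1.23²/2) = 0.1169·1.206e+04·0.4493 = 633.2 Pa.
ΔP = 633.2 Pa = 0.633 kPa.

ΔP ≈ 0.633 kPa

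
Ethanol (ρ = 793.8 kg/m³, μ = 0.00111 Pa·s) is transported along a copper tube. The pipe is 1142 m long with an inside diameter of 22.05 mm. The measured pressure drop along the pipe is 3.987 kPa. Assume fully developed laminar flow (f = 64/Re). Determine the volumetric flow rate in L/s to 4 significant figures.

For laminar flow, f = 64/Re with Re = ρVD/μ, so Darcy-Weisbach reduces to ΔP = 32μLV/D². Solving for V: V = ΔP·D²/(32μL) = 3987·(0.02205)²/(32·0.00111·1142) = 0.04779 m/s.
Check: Re = ρVD/μ = 793.8·0.04779·0.02205/0.00111 = 753.6 < 2300, so the laminar assumption holds.
Q = V·A = 0.04779·(π/4·0.02205²) = 1.825e-05 m³/s = 0.01825 L/s.

Q ≈ 0.01825 L/s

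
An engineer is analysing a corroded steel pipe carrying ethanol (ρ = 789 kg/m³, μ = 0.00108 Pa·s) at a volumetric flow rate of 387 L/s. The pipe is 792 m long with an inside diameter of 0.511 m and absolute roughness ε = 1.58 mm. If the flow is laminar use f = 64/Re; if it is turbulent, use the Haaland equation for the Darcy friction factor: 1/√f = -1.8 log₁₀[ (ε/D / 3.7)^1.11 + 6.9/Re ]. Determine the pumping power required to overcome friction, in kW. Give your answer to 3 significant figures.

Q = 387 L/s = 387/1000 = 0.387 m³/s.
Cross-sectional area A = πD²/4 = π(0.511)²/4 = 0.2051 m²; mean velocity V = Q/A = 0.387/0.2051 = 1.887 m/s.
Reynolds number Re = ρVD/μ = 789 · 1.887 · 0.511 / 0.00108 = 7.045e+05.
Re > 4000 → turbulent. Relative roughness ε/D = 0.00158/0.511 = 0.00309. Haaland: 1/√f = -1.8 log₁₀[(0.00309/3.7)^1.11 + 6.9/7.045e+05] = -1.8 log₁₀[0.000383 + 9.79e-06] = 6.13, so f = 0.02661.
Darcy-Weisbach: ΔP = f(L/D)(ρV²/2) = 0.02661·(792/0.511)·(789·1.887²/2) = 0.02661·1550·1405 = 5.794e+04 Pa.
Pumping power P = QΔP = 0.387·5.794e+04 = 22420 W = 22.4 kW.

P ≈ 22.4 kW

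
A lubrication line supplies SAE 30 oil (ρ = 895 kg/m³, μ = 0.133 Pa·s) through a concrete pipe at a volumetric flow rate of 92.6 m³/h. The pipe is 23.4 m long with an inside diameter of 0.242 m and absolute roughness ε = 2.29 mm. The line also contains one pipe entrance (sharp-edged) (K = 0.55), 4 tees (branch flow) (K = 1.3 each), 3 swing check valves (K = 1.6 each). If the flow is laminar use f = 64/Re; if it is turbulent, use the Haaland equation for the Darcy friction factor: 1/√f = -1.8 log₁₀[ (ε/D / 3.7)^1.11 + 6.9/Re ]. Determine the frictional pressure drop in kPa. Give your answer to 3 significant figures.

Q = 92.6 m³/h = 92.6/3600 = 0.02572 m³/s.
Cross-sectional area A = πD²/4 = π(0.242)²/4 = 0.046 m²; mean velocity V = Q/A = 0.02572/0.046 = 0.5592 m/s.
Reynolds number Re = ρVD/μ = 895 · 0.5592 · 0.242 / 0.133 = 910.7.
Re < 2300 → laminar flow, so f = 64/Re = 64/910.7 = 0.07028 (the turbulent correlation is not needed).
Total minor-loss coefficient ΣK = 1·0.55 + 4·1.3 + 3·1.6 = 10.6.
ΔP = [f·L/D + ΣK]·(ρV²/2) = [0.07028·23.4/0.242 + 10.6]·(895·0.5592²/2) = [6.795 + 10.6]·139.9 = 2427 Pa.
ΔP = 2427 Pa = 2.43 kPa.

ΔP ≈ 2.43 kPa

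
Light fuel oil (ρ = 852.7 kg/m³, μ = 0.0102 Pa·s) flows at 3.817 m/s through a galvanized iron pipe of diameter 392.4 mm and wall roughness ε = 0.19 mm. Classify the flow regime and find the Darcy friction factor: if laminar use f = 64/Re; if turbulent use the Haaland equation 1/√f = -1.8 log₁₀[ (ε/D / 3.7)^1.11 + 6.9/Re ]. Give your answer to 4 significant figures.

f ≈ 0.01946

Re = ρVD/μ = 852.7·3.817·0.3924/0.0102 = 1.252e+05.
Re > 4000 → turbulent. ε/D = 0.00019/0.3924 = 0.000484; Haaland: 1/√f = -1.8 log₁₀[4.89e-05 + 5.51e-05] = 7.169, so f = 0.01946.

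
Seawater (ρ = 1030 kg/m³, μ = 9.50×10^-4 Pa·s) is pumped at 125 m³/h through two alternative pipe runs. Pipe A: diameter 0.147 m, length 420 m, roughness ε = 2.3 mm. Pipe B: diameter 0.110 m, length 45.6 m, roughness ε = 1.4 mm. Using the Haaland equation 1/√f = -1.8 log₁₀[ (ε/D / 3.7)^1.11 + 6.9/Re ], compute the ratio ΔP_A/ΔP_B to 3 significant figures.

Pipe A: V = Q/A = 0.03472/0.01697 = 2.046 m/s; Re = 3.261e+05; ε/D = 0.0156; Haaland → f = 0.04459; ΔP_A = f(L/D)(ρV²/2) = 2.746e+05 Pa.
Pipe B: V = Q/A = 0.03472/0.009503 = 3.654 m/s; Re = 4.358e+05; ε/D = 0.0127; Haaland → f = 0.04139; ΔP_B = f(L/D)(ρV²/2) = 1.18e+05 Pa.
ΔP_A/ΔP_B = 2.746e+05/1.18e+05 = 2.33.

ΔP_A/ΔP_B ≈ 2.33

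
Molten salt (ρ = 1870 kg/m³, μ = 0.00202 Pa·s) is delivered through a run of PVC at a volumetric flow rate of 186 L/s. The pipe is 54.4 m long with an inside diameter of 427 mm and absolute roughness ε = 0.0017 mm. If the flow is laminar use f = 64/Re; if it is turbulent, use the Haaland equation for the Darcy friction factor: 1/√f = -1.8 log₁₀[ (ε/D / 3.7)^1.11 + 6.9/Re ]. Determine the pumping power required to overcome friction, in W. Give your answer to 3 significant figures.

Q = 186 L/s = 186/1000 = 0.186 m³/s.
Cross-sectional area A = πD²/4 = π(0.427)²/4 = 0.1432 m²; mean velocity V = Q/A = 0.186/0.1432 = 1.299 m/s.
Reynolds number Re = ρVD/μ = 1870 · 1.299 · 0.427 / 0.00202 = 5.134e+05.
Re > 4000 → turbulent. Relative roughness ε/D = 1.7e-06/0.427 = 3.98e-06. Haaland: 1/√f = -1.8 log₁₀[(3.98e-06/3.7)^1.11 + 6.9/5.134e+05] = -1.8 log₁₀[2.37e-07 + 1.34e-05] = 8.755, so f = 0.01305.
Darcy-Weisbach: ΔP = f(L/D)(ρV²/2) = 0.01305·(54.4/0.427)·(1870·1.299²/2) = 0.01305·127.4·1577 = 2622 Pa.
Pumping power P = QΔP = 0.186·2622 = 487.6 W = 488 W.

P ≈ 488 W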